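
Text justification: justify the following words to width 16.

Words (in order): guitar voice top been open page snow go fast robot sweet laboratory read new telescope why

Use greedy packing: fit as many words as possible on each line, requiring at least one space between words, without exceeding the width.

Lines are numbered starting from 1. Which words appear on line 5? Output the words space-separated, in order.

Line 1: ['guitar', 'voice', 'top'] (min_width=16, slack=0)
Line 2: ['been', 'open', 'page'] (min_width=14, slack=2)
Line 3: ['snow', 'go', 'fast'] (min_width=12, slack=4)
Line 4: ['robot', 'sweet'] (min_width=11, slack=5)
Line 5: ['laboratory', 'read'] (min_width=15, slack=1)
Line 6: ['new', 'telescope'] (min_width=13, slack=3)
Line 7: ['why'] (min_width=3, slack=13)

Answer: laboratory read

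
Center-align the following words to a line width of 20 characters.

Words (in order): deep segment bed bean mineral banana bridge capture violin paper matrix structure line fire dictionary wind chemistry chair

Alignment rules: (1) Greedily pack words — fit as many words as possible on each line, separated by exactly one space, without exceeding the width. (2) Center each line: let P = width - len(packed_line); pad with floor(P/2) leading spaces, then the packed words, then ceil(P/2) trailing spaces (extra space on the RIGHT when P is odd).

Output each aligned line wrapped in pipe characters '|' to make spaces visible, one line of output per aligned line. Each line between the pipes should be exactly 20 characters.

Line 1: ['deep', 'segment', 'bed'] (min_width=16, slack=4)
Line 2: ['bean', 'mineral', 'banana'] (min_width=19, slack=1)
Line 3: ['bridge', 'capture'] (min_width=14, slack=6)
Line 4: ['violin', 'paper', 'matrix'] (min_width=19, slack=1)
Line 5: ['structure', 'line', 'fire'] (min_width=19, slack=1)
Line 6: ['dictionary', 'wind'] (min_width=15, slack=5)
Line 7: ['chemistry', 'chair'] (min_width=15, slack=5)

Answer: |  deep segment bed  |
|bean mineral banana |
|   bridge capture   |
|violin paper matrix |
|structure line fire |
|  dictionary wind   |
|  chemistry chair   |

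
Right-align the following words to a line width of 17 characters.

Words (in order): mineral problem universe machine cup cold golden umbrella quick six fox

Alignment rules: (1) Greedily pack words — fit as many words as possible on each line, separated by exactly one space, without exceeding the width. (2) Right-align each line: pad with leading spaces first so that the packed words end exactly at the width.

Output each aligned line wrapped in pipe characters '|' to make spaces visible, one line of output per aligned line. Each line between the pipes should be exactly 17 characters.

Line 1: ['mineral', 'problem'] (min_width=15, slack=2)
Line 2: ['universe', 'machine'] (min_width=16, slack=1)
Line 3: ['cup', 'cold', 'golden'] (min_width=15, slack=2)
Line 4: ['umbrella', 'quick'] (min_width=14, slack=3)
Line 5: ['six', 'fox'] (min_width=7, slack=10)

Answer: |  mineral problem|
| universe machine|
|  cup cold golden|
|   umbrella quick|
|          six fox|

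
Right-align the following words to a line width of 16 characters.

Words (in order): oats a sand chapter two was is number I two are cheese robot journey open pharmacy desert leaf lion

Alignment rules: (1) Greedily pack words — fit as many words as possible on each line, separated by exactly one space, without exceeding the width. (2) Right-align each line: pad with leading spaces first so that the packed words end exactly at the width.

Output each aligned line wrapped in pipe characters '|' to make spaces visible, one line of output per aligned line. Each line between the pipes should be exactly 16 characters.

Answer: |     oats a sand|
| chapter two was|
| is number I two|
|are cheese robot|
|    journey open|
| pharmacy desert|
|       leaf lion|

Derivation:
Line 1: ['oats', 'a', 'sand'] (min_width=11, slack=5)
Line 2: ['chapter', 'two', 'was'] (min_width=15, slack=1)
Line 3: ['is', 'number', 'I', 'two'] (min_width=15, slack=1)
Line 4: ['are', 'cheese', 'robot'] (min_width=16, slack=0)
Line 5: ['journey', 'open'] (min_width=12, slack=4)
Line 6: ['pharmacy', 'desert'] (min_width=15, slack=1)
Line 7: ['leaf', 'lion'] (min_width=9, slack=7)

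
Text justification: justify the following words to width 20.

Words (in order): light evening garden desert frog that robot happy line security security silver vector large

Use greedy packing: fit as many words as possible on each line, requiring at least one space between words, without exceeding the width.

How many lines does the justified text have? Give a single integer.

Answer: 5

Derivation:
Line 1: ['light', 'evening', 'garden'] (min_width=20, slack=0)
Line 2: ['desert', 'frog', 'that'] (min_width=16, slack=4)
Line 3: ['robot', 'happy', 'line'] (min_width=16, slack=4)
Line 4: ['security', 'security'] (min_width=17, slack=3)
Line 5: ['silver', 'vector', 'large'] (min_width=19, slack=1)
Total lines: 5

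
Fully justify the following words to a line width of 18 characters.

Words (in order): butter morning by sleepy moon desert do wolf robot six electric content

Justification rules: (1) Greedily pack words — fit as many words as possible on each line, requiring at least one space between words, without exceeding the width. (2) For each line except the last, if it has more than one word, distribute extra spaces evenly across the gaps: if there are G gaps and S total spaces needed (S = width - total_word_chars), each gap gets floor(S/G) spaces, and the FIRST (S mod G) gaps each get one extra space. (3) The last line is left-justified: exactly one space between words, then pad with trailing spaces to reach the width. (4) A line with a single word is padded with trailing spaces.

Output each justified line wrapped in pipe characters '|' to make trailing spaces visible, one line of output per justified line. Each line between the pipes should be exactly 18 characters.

Line 1: ['butter', 'morning', 'by'] (min_width=17, slack=1)
Line 2: ['sleepy', 'moon', 'desert'] (min_width=18, slack=0)
Line 3: ['do', 'wolf', 'robot', 'six'] (min_width=17, slack=1)
Line 4: ['electric', 'content'] (min_width=16, slack=2)

Answer: |butter  morning by|
|sleepy moon desert|
|do  wolf robot six|
|electric content  |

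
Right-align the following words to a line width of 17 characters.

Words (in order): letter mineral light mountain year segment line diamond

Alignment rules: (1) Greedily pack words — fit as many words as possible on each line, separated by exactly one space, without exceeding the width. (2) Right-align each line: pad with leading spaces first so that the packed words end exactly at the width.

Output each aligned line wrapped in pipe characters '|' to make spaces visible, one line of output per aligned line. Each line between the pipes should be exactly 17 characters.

Answer: |   letter mineral|
|   light mountain|
|year segment line|
|          diamond|

Derivation:
Line 1: ['letter', 'mineral'] (min_width=14, slack=3)
Line 2: ['light', 'mountain'] (min_width=14, slack=3)
Line 3: ['year', 'segment', 'line'] (min_width=17, slack=0)
Line 4: ['diamond'] (min_width=7, slack=10)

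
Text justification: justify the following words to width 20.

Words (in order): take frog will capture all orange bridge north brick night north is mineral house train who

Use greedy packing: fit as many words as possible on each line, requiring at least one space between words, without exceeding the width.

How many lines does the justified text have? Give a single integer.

Line 1: ['take', 'frog', 'will'] (min_width=14, slack=6)
Line 2: ['capture', 'all', 'orange'] (min_width=18, slack=2)
Line 3: ['bridge', 'north', 'brick'] (min_width=18, slack=2)
Line 4: ['night', 'north', 'is'] (min_width=14, slack=6)
Line 5: ['mineral', 'house', 'train'] (min_width=19, slack=1)
Line 6: ['who'] (min_width=3, slack=17)
Total lines: 6

Answer: 6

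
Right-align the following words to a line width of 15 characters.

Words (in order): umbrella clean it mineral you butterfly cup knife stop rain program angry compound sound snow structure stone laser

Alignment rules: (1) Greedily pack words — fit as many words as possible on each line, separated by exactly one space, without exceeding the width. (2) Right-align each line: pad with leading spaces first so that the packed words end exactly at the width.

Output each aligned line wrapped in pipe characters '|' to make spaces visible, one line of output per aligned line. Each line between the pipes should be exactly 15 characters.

Answer: | umbrella clean|
| it mineral you|
|  butterfly cup|
|knife stop rain|
|  program angry|
| compound sound|
| snow structure|
|    stone laser|

Derivation:
Line 1: ['umbrella', 'clean'] (min_width=14, slack=1)
Line 2: ['it', 'mineral', 'you'] (min_width=14, slack=1)
Line 3: ['butterfly', 'cup'] (min_width=13, slack=2)
Line 4: ['knife', 'stop', 'rain'] (min_width=15, slack=0)
Line 5: ['program', 'angry'] (min_width=13, slack=2)
Line 6: ['compound', 'sound'] (min_width=14, slack=1)
Line 7: ['snow', 'structure'] (min_width=14, slack=1)
Line 8: ['stone', 'laser'] (min_width=11, slack=4)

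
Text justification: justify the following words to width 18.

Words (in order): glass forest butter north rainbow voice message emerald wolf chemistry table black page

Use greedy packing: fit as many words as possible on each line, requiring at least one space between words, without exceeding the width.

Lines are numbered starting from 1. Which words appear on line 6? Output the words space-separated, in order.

Line 1: ['glass', 'forest'] (min_width=12, slack=6)
Line 2: ['butter', 'north'] (min_width=12, slack=6)
Line 3: ['rainbow', 'voice'] (min_width=13, slack=5)
Line 4: ['message', 'emerald'] (min_width=15, slack=3)
Line 5: ['wolf', 'chemistry'] (min_width=14, slack=4)
Line 6: ['table', 'black', 'page'] (min_width=16, slack=2)

Answer: table black page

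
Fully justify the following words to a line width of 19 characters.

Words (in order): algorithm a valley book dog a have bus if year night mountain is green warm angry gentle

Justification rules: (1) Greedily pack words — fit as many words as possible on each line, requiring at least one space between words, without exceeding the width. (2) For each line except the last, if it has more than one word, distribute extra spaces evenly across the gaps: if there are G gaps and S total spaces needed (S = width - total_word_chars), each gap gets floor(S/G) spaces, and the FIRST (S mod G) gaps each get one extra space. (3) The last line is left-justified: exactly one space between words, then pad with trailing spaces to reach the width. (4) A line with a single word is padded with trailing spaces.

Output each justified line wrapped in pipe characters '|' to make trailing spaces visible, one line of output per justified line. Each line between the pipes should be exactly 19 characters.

Line 1: ['algorithm', 'a', 'valley'] (min_width=18, slack=1)
Line 2: ['book', 'dog', 'a', 'have', 'bus'] (min_width=19, slack=0)
Line 3: ['if', 'year', 'night'] (min_width=13, slack=6)
Line 4: ['mountain', 'is', 'green'] (min_width=17, slack=2)
Line 5: ['warm', 'angry', 'gentle'] (min_width=17, slack=2)

Answer: |algorithm  a valley|
|book dog a have bus|
|if    year    night|
|mountain  is  green|
|warm angry gentle  |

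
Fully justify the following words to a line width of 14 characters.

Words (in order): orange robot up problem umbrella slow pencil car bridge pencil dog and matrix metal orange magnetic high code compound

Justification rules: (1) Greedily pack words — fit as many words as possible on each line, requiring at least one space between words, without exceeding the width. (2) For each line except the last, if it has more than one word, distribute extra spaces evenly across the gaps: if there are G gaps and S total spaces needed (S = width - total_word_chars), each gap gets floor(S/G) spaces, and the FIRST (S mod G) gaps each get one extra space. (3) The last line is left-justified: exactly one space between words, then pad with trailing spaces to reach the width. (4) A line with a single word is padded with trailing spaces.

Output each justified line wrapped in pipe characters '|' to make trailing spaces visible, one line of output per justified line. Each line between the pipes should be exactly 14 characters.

Line 1: ['orange', 'robot'] (min_width=12, slack=2)
Line 2: ['up', 'problem'] (min_width=10, slack=4)
Line 3: ['umbrella', 'slow'] (min_width=13, slack=1)
Line 4: ['pencil', 'car'] (min_width=10, slack=4)
Line 5: ['bridge', 'pencil'] (min_width=13, slack=1)
Line 6: ['dog', 'and', 'matrix'] (min_width=14, slack=0)
Line 7: ['metal', 'orange'] (min_width=12, slack=2)
Line 8: ['magnetic', 'high'] (min_width=13, slack=1)
Line 9: ['code', 'compound'] (min_width=13, slack=1)

Answer: |orange   robot|
|up     problem|
|umbrella  slow|
|pencil     car|
|bridge  pencil|
|dog and matrix|
|metal   orange|
|magnetic  high|
|code compound |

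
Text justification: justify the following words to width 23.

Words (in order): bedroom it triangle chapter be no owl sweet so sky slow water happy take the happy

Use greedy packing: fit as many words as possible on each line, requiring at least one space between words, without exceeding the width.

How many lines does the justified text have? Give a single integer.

Answer: 4

Derivation:
Line 1: ['bedroom', 'it', 'triangle'] (min_width=19, slack=4)
Line 2: ['chapter', 'be', 'no', 'owl', 'sweet'] (min_width=23, slack=0)
Line 3: ['so', 'sky', 'slow', 'water', 'happy'] (min_width=23, slack=0)
Line 4: ['take', 'the', 'happy'] (min_width=14, slack=9)
Total lines: 4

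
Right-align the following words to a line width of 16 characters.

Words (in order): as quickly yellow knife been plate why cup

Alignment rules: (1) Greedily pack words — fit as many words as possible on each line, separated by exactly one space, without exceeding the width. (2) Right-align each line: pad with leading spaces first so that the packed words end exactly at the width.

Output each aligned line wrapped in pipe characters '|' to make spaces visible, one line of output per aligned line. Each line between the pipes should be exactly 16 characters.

Answer: |      as quickly|
|    yellow knife|
|  been plate why|
|             cup|

Derivation:
Line 1: ['as', 'quickly'] (min_width=10, slack=6)
Line 2: ['yellow', 'knife'] (min_width=12, slack=4)
Line 3: ['been', 'plate', 'why'] (min_width=14, slack=2)
Line 4: ['cup'] (min_width=3, slack=13)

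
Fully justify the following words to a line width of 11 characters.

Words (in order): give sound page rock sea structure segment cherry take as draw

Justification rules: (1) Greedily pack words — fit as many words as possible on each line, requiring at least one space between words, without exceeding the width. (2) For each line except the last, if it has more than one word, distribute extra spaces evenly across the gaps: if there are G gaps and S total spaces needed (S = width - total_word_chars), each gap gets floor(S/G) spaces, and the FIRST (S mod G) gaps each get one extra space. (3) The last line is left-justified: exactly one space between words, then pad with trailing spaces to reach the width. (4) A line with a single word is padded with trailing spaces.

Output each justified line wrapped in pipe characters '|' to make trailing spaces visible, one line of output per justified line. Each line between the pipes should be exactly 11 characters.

Line 1: ['give', 'sound'] (min_width=10, slack=1)
Line 2: ['page', 'rock'] (min_width=9, slack=2)
Line 3: ['sea'] (min_width=3, slack=8)
Line 4: ['structure'] (min_width=9, slack=2)
Line 5: ['segment'] (min_width=7, slack=4)
Line 6: ['cherry', 'take'] (min_width=11, slack=0)
Line 7: ['as', 'draw'] (min_width=7, slack=4)

Answer: |give  sound|
|page   rock|
|sea        |
|structure  |
|segment    |
|cherry take|
|as draw    |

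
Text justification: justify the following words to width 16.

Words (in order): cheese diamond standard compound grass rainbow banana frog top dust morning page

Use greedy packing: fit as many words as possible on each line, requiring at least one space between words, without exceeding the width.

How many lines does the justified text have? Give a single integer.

Line 1: ['cheese', 'diamond'] (min_width=14, slack=2)
Line 2: ['standard'] (min_width=8, slack=8)
Line 3: ['compound', 'grass'] (min_width=14, slack=2)
Line 4: ['rainbow', 'banana'] (min_width=14, slack=2)
Line 5: ['frog', 'top', 'dust'] (min_width=13, slack=3)
Line 6: ['morning', 'page'] (min_width=12, slack=4)
Total lines: 6

Answer: 6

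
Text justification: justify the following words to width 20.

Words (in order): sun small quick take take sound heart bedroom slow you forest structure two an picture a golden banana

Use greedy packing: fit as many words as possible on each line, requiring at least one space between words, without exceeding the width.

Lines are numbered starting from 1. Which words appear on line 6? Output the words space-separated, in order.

Answer: banana

Derivation:
Line 1: ['sun', 'small', 'quick', 'take'] (min_width=20, slack=0)
Line 2: ['take', 'sound', 'heart'] (min_width=16, slack=4)
Line 3: ['bedroom', 'slow', 'you'] (min_width=16, slack=4)
Line 4: ['forest', 'structure', 'two'] (min_width=20, slack=0)
Line 5: ['an', 'picture', 'a', 'golden'] (min_width=19, slack=1)
Line 6: ['banana'] (min_width=6, slack=14)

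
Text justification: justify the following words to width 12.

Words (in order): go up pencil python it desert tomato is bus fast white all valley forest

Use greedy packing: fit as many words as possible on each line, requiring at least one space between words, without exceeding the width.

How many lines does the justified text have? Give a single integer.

Answer: 8

Derivation:
Line 1: ['go', 'up', 'pencil'] (min_width=12, slack=0)
Line 2: ['python', 'it'] (min_width=9, slack=3)
Line 3: ['desert'] (min_width=6, slack=6)
Line 4: ['tomato', 'is'] (min_width=9, slack=3)
Line 5: ['bus', 'fast'] (min_width=8, slack=4)
Line 6: ['white', 'all'] (min_width=9, slack=3)
Line 7: ['valley'] (min_width=6, slack=6)
Line 8: ['forest'] (min_width=6, slack=6)
Total lines: 8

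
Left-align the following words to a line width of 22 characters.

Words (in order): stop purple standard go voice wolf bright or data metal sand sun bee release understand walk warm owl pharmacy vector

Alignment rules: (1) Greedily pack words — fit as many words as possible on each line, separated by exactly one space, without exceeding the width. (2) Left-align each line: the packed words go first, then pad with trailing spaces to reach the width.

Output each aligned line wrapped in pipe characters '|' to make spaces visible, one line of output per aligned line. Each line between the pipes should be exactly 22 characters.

Line 1: ['stop', 'purple', 'standard'] (min_width=20, slack=2)
Line 2: ['go', 'voice', 'wolf', 'bright'] (min_width=20, slack=2)
Line 3: ['or', 'data', 'metal', 'sand', 'sun'] (min_width=22, slack=0)
Line 4: ['bee', 'release', 'understand'] (min_width=22, slack=0)
Line 5: ['walk', 'warm', 'owl', 'pharmacy'] (min_width=22, slack=0)
Line 6: ['vector'] (min_width=6, slack=16)

Answer: |stop purple standard  |
|go voice wolf bright  |
|or data metal sand sun|
|bee release understand|
|walk warm owl pharmacy|
|vector                |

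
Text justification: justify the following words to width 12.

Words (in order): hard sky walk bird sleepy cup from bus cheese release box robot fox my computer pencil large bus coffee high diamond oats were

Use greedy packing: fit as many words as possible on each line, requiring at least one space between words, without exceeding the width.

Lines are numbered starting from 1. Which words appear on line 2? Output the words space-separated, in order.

Answer: walk bird

Derivation:
Line 1: ['hard', 'sky'] (min_width=8, slack=4)
Line 2: ['walk', 'bird'] (min_width=9, slack=3)
Line 3: ['sleepy', 'cup'] (min_width=10, slack=2)
Line 4: ['from', 'bus'] (min_width=8, slack=4)
Line 5: ['cheese'] (min_width=6, slack=6)
Line 6: ['release', 'box'] (min_width=11, slack=1)
Line 7: ['robot', 'fox', 'my'] (min_width=12, slack=0)
Line 8: ['computer'] (min_width=8, slack=4)
Line 9: ['pencil', 'large'] (min_width=12, slack=0)
Line 10: ['bus', 'coffee'] (min_width=10, slack=2)
Line 11: ['high', 'diamond'] (min_width=12, slack=0)
Line 12: ['oats', 'were'] (min_width=9, slack=3)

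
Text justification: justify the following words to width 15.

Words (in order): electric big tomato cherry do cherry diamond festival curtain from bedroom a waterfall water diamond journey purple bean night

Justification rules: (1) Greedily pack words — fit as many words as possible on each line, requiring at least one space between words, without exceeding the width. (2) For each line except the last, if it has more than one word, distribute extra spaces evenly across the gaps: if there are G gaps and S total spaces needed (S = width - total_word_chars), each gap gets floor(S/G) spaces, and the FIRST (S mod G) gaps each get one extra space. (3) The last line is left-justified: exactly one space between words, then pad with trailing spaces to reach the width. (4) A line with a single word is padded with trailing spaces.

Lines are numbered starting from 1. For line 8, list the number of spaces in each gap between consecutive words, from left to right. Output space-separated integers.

Answer: 1

Derivation:
Line 1: ['electric', 'big'] (min_width=12, slack=3)
Line 2: ['tomato', 'cherry'] (min_width=13, slack=2)
Line 3: ['do', 'cherry'] (min_width=9, slack=6)
Line 4: ['diamond'] (min_width=7, slack=8)
Line 5: ['festival'] (min_width=8, slack=7)
Line 6: ['curtain', 'from'] (min_width=12, slack=3)
Line 7: ['bedroom', 'a'] (min_width=9, slack=6)
Line 8: ['waterfall', 'water'] (min_width=15, slack=0)
Line 9: ['diamond', 'journey'] (min_width=15, slack=0)
Line 10: ['purple', 'bean'] (min_width=11, slack=4)
Line 11: ['night'] (min_width=5, slack=10)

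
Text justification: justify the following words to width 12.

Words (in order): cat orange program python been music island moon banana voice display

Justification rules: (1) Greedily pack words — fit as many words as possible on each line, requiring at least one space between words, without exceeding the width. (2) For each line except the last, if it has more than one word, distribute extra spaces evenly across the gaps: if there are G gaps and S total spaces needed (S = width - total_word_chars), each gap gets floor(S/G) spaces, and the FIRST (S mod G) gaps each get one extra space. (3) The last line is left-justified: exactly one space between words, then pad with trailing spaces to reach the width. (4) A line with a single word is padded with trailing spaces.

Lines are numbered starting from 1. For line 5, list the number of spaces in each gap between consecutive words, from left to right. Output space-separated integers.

Answer: 2

Derivation:
Line 1: ['cat', 'orange'] (min_width=10, slack=2)
Line 2: ['program'] (min_width=7, slack=5)
Line 3: ['python', 'been'] (min_width=11, slack=1)
Line 4: ['music', 'island'] (min_width=12, slack=0)
Line 5: ['moon', 'banana'] (min_width=11, slack=1)
Line 6: ['voice'] (min_width=5, slack=7)
Line 7: ['display'] (min_width=7, slack=5)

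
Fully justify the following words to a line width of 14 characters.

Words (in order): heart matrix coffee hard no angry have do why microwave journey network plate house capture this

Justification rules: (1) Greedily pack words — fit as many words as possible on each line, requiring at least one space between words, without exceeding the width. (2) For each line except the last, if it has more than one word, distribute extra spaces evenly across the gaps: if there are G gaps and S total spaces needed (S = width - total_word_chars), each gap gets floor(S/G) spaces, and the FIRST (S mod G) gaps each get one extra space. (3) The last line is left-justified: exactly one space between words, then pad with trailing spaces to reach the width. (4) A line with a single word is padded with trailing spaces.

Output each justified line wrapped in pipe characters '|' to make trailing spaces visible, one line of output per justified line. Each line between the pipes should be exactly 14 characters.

Answer: |heart   matrix|
|coffee hard no|
|angry  have do|
|why  microwave|
|journey       |
|network  plate|
|house  capture|
|this          |

Derivation:
Line 1: ['heart', 'matrix'] (min_width=12, slack=2)
Line 2: ['coffee', 'hard', 'no'] (min_width=14, slack=0)
Line 3: ['angry', 'have', 'do'] (min_width=13, slack=1)
Line 4: ['why', 'microwave'] (min_width=13, slack=1)
Line 5: ['journey'] (min_width=7, slack=7)
Line 6: ['network', 'plate'] (min_width=13, slack=1)
Line 7: ['house', 'capture'] (min_width=13, slack=1)
Line 8: ['this'] (min_width=4, slack=10)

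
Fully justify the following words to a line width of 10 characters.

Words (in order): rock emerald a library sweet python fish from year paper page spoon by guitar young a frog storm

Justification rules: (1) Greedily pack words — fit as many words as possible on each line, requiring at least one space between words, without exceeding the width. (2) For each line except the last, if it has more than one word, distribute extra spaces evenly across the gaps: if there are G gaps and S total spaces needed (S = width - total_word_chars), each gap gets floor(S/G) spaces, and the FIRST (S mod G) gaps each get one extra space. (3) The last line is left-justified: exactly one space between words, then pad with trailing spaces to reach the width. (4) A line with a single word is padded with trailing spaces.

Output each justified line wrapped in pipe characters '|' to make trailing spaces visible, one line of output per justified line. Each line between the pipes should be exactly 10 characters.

Line 1: ['rock'] (min_width=4, slack=6)
Line 2: ['emerald', 'a'] (min_width=9, slack=1)
Line 3: ['library'] (min_width=7, slack=3)
Line 4: ['sweet'] (min_width=5, slack=5)
Line 5: ['python'] (min_width=6, slack=4)
Line 6: ['fish', 'from'] (min_width=9, slack=1)
Line 7: ['year', 'paper'] (min_width=10, slack=0)
Line 8: ['page', 'spoon'] (min_width=10, slack=0)
Line 9: ['by', 'guitar'] (min_width=9, slack=1)
Line 10: ['young', 'a'] (min_width=7, slack=3)
Line 11: ['frog', 'storm'] (min_width=10, slack=0)

Answer: |rock      |
|emerald  a|
|library   |
|sweet     |
|python    |
|fish  from|
|year paper|
|page spoon|
|by  guitar|
|young    a|
|frog storm|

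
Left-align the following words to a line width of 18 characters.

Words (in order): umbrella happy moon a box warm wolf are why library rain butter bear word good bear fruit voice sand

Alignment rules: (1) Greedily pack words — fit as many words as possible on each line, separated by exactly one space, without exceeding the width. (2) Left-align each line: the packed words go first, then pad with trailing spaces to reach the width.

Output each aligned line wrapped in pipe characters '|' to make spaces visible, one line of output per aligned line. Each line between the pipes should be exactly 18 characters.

Line 1: ['umbrella', 'happy'] (min_width=14, slack=4)
Line 2: ['moon', 'a', 'box', 'warm'] (min_width=15, slack=3)
Line 3: ['wolf', 'are', 'why'] (min_width=12, slack=6)
Line 4: ['library', 'rain'] (min_width=12, slack=6)
Line 5: ['butter', 'bear', 'word'] (min_width=16, slack=2)
Line 6: ['good', 'bear', 'fruit'] (min_width=15, slack=3)
Line 7: ['voice', 'sand'] (min_width=10, slack=8)

Answer: |umbrella happy    |
|moon a box warm   |
|wolf are why      |
|library rain      |
|butter bear word  |
|good bear fruit   |
|voice sand        |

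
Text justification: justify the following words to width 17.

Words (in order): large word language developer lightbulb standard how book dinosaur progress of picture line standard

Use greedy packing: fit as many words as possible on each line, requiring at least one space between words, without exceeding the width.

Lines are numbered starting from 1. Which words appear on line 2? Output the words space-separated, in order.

Line 1: ['large', 'word'] (min_width=10, slack=7)
Line 2: ['language'] (min_width=8, slack=9)
Line 3: ['developer'] (min_width=9, slack=8)
Line 4: ['lightbulb'] (min_width=9, slack=8)
Line 5: ['standard', 'how', 'book'] (min_width=17, slack=0)
Line 6: ['dinosaur', 'progress'] (min_width=17, slack=0)
Line 7: ['of', 'picture', 'line'] (min_width=15, slack=2)
Line 8: ['standard'] (min_width=8, slack=9)

Answer: language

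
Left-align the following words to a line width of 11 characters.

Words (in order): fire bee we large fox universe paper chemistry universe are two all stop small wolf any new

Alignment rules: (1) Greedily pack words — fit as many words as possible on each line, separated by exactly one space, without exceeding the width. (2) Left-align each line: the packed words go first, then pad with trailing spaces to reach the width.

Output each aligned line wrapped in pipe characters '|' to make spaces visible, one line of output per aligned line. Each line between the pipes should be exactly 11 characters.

Answer: |fire bee we|
|large fox  |
|universe   |
|paper      |
|chemistry  |
|universe   |
|are two all|
|stop small |
|wolf any   |
|new        |

Derivation:
Line 1: ['fire', 'bee', 'we'] (min_width=11, slack=0)
Line 2: ['large', 'fox'] (min_width=9, slack=2)
Line 3: ['universe'] (min_width=8, slack=3)
Line 4: ['paper'] (min_width=5, slack=6)
Line 5: ['chemistry'] (min_width=9, slack=2)
Line 6: ['universe'] (min_width=8, slack=3)
Line 7: ['are', 'two', 'all'] (min_width=11, slack=0)
Line 8: ['stop', 'small'] (min_width=10, slack=1)
Line 9: ['wolf', 'any'] (min_width=8, slack=3)
Line 10: ['new'] (min_width=3, slack=8)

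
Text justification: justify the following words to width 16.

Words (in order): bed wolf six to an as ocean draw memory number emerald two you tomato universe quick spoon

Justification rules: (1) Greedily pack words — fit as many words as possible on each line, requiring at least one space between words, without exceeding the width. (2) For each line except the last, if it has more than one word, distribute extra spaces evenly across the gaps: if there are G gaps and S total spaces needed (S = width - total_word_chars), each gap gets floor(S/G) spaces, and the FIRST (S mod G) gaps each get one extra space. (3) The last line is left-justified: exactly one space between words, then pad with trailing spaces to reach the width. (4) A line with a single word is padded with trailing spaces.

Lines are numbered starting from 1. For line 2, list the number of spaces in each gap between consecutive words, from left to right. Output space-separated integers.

Answer: 1 1 1

Derivation:
Line 1: ['bed', 'wolf', 'six', 'to'] (min_width=15, slack=1)
Line 2: ['an', 'as', 'ocean', 'draw'] (min_width=16, slack=0)
Line 3: ['memory', 'number'] (min_width=13, slack=3)
Line 4: ['emerald', 'two', 'you'] (min_width=15, slack=1)
Line 5: ['tomato', 'universe'] (min_width=15, slack=1)
Line 6: ['quick', 'spoon'] (min_width=11, slack=5)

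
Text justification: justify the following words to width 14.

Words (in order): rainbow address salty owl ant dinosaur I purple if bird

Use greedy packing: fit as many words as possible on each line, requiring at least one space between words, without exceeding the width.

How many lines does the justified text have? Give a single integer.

Answer: 5

Derivation:
Line 1: ['rainbow'] (min_width=7, slack=7)
Line 2: ['address', 'salty'] (min_width=13, slack=1)
Line 3: ['owl', 'ant'] (min_width=7, slack=7)
Line 4: ['dinosaur', 'I'] (min_width=10, slack=4)
Line 5: ['purple', 'if', 'bird'] (min_width=14, slack=0)
Total lines: 5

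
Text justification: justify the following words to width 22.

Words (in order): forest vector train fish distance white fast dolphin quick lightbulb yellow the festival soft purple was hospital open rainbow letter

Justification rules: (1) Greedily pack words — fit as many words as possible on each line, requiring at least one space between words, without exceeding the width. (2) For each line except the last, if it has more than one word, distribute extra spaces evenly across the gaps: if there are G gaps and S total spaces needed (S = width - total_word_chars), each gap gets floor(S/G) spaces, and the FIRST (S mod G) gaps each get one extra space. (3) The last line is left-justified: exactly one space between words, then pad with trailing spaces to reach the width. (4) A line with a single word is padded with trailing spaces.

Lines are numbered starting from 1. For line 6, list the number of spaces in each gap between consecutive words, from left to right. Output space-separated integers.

Answer: 4 3

Derivation:
Line 1: ['forest', 'vector', 'train'] (min_width=19, slack=3)
Line 2: ['fish', 'distance', 'white'] (min_width=19, slack=3)
Line 3: ['fast', 'dolphin', 'quick'] (min_width=18, slack=4)
Line 4: ['lightbulb', 'yellow', 'the'] (min_width=20, slack=2)
Line 5: ['festival', 'soft', 'purple'] (min_width=20, slack=2)
Line 6: ['was', 'hospital', 'open'] (min_width=17, slack=5)
Line 7: ['rainbow', 'letter'] (min_width=14, slack=8)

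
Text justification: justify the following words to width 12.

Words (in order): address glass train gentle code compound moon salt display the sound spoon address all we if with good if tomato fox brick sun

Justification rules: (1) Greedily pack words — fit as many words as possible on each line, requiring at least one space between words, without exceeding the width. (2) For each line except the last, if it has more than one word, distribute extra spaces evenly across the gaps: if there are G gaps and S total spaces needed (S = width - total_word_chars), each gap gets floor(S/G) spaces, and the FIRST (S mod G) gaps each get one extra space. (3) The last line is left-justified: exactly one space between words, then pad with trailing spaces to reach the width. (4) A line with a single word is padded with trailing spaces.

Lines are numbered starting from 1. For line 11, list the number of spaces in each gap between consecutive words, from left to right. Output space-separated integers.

Answer: 3

Derivation:
Line 1: ['address'] (min_width=7, slack=5)
Line 2: ['glass', 'train'] (min_width=11, slack=1)
Line 3: ['gentle', 'code'] (min_width=11, slack=1)
Line 4: ['compound'] (min_width=8, slack=4)
Line 5: ['moon', 'salt'] (min_width=9, slack=3)
Line 6: ['display', 'the'] (min_width=11, slack=1)
Line 7: ['sound', 'spoon'] (min_width=11, slack=1)
Line 8: ['address', 'all'] (min_width=11, slack=1)
Line 9: ['we', 'if', 'with'] (min_width=10, slack=2)
Line 10: ['good', 'if'] (min_width=7, slack=5)
Line 11: ['tomato', 'fox'] (min_width=10, slack=2)
Line 12: ['brick', 'sun'] (min_width=9, slack=3)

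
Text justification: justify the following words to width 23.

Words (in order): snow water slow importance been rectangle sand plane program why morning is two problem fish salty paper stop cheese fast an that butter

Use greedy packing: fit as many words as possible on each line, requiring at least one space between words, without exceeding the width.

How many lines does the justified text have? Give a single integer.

Answer: 7

Derivation:
Line 1: ['snow', 'water', 'slow'] (min_width=15, slack=8)
Line 2: ['importance', 'been'] (min_width=15, slack=8)
Line 3: ['rectangle', 'sand', 'plane'] (min_width=20, slack=3)
Line 4: ['program', 'why', 'morning', 'is'] (min_width=22, slack=1)
Line 5: ['two', 'problem', 'fish', 'salty'] (min_width=22, slack=1)
Line 6: ['paper', 'stop', 'cheese', 'fast'] (min_width=22, slack=1)
Line 7: ['an', 'that', 'butter'] (min_width=14, slack=9)
Total lines: 7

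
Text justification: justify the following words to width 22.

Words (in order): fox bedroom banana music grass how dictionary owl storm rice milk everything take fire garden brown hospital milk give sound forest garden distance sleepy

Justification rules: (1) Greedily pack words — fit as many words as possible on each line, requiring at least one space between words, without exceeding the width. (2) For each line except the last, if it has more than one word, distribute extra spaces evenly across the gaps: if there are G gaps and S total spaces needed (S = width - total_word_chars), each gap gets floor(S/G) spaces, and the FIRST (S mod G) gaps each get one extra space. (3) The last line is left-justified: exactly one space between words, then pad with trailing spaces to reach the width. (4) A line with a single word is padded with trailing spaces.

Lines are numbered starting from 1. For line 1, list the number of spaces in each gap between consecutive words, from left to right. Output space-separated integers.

Answer: 3 3

Derivation:
Line 1: ['fox', 'bedroom', 'banana'] (min_width=18, slack=4)
Line 2: ['music', 'grass', 'how'] (min_width=15, slack=7)
Line 3: ['dictionary', 'owl', 'storm'] (min_width=20, slack=2)
Line 4: ['rice', 'milk', 'everything'] (min_width=20, slack=2)
Line 5: ['take', 'fire', 'garden', 'brown'] (min_width=22, slack=0)
Line 6: ['hospital', 'milk', 'give'] (min_width=18, slack=4)
Line 7: ['sound', 'forest', 'garden'] (min_width=19, slack=3)
Line 8: ['distance', 'sleepy'] (min_width=15, slack=7)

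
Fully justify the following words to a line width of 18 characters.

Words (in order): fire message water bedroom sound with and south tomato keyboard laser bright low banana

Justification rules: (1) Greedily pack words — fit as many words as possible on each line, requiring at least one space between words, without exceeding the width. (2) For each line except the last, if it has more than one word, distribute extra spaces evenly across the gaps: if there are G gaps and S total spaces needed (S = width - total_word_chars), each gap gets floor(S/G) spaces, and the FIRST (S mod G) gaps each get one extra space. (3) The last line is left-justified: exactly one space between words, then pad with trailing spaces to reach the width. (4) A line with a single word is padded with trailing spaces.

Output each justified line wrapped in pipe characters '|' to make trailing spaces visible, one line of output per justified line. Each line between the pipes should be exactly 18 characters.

Line 1: ['fire', 'message', 'water'] (min_width=18, slack=0)
Line 2: ['bedroom', 'sound', 'with'] (min_width=18, slack=0)
Line 3: ['and', 'south', 'tomato'] (min_width=16, slack=2)
Line 4: ['keyboard', 'laser'] (min_width=14, slack=4)
Line 5: ['bright', 'low', 'banana'] (min_width=17, slack=1)

Answer: |fire message water|
|bedroom sound with|
|and  south  tomato|
|keyboard     laser|
|bright low banana |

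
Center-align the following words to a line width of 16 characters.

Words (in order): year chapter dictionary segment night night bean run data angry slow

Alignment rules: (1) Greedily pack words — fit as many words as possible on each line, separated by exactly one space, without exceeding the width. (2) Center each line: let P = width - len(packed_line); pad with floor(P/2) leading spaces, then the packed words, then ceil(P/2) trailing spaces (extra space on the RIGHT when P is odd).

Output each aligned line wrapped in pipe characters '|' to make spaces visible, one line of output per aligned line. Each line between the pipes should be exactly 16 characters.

Line 1: ['year', 'chapter'] (min_width=12, slack=4)
Line 2: ['dictionary'] (min_width=10, slack=6)
Line 3: ['segment', 'night'] (min_width=13, slack=3)
Line 4: ['night', 'bean', 'run'] (min_width=14, slack=2)
Line 5: ['data', 'angry', 'slow'] (min_width=15, slack=1)

Answer: |  year chapter  |
|   dictionary   |
| segment night  |
| night bean run |
|data angry slow |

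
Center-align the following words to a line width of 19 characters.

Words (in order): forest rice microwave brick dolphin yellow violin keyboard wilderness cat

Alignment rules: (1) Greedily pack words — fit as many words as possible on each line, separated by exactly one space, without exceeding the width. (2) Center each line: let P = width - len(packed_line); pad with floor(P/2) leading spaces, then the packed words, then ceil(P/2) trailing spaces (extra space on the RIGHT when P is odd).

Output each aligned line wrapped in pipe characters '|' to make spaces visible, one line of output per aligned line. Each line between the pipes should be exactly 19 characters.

Answer: |    forest rice    |
|  microwave brick  |
|  dolphin yellow   |
|  violin keyboard  |
|  wilderness cat   |

Derivation:
Line 1: ['forest', 'rice'] (min_width=11, slack=8)
Line 2: ['microwave', 'brick'] (min_width=15, slack=4)
Line 3: ['dolphin', 'yellow'] (min_width=14, slack=5)
Line 4: ['violin', 'keyboard'] (min_width=15, slack=4)
Line 5: ['wilderness', 'cat'] (min_width=14, slack=5)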